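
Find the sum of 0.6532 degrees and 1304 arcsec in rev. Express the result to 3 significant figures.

0.00282 revolutions

0.6532 ° = 0.00181444 rev and 1304 arcsec = 0.00100617 rev.
0.00181444 + 0.00100617 ≈ 0.00282 rev.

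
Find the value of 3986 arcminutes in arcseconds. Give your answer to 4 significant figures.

1 arcmin = 60.0000 arcsec.
3986 × 60.0000 ≈ 239200 arcsec.

239200 arcsec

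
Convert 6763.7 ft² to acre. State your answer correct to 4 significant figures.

1 ft² = 2.29568e-5 acres.
6763.7 × 2.29568e-5 ≈ 0.1553 acre.

0.1553 acre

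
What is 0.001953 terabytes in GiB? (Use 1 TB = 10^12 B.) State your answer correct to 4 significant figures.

1.819 GiB

1 TB = 931.323 GiB.
Then 0.001953 × 931.323 ≈ 1.819 GiB.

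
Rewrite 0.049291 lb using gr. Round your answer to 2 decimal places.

345.04 grains

1 lb = 7000.00 gr.
So 0.049291 × 7000.00 ≈ 345.04 gr.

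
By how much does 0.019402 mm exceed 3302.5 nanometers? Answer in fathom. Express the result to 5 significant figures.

8.8033 × 10^-6 fathoms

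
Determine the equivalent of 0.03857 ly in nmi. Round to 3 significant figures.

1 light-year = 5.10839e+12 nmi.
0.03857 × 5.10839e+12 ≈ 1.97e+11 nmi.

1.97e+11 nmi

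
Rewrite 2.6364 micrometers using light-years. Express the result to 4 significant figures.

2.787e-22 light-years

1 micrometer = 1.05700e-22 ly.
Thus 2.6364 × 1.05700e-22 ≈ 2.787e-22 ly.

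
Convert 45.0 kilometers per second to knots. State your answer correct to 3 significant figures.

87500 kn

1 kilometer per second = 1943.84 knots.
Thus 45.0 × 1943.84 ≈ 87500 kn.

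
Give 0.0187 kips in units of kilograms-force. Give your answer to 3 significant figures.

1 kip = 453.592 kgf.
Then 0.0187 × 453.592 ≈ 8.48 kgf.

8.48 kgf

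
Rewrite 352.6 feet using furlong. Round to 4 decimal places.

0.5342 furlongs

1 foot = 0.00151515 furlong.
Then 352.6 × 0.00151515 ≈ 0.5342 furlong.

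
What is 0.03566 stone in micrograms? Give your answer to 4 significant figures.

2.265e+8 μg

1 stone = 6.35029e+9 micrograms.
So 0.03566 × 6.35029e+9 ≈ 2.265e+8 μg.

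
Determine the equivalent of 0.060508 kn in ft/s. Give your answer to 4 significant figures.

1 kn = 1.68781 ft/s.
Thus 0.060508 × 1.68781 ≈ 0.1021 ft/s.

0.1021 ft/s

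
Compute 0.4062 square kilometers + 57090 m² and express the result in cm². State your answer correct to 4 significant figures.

0.4062 km² = 4.06200 × 10^9 cm² and 57090 m² = 5.70900 × 10^8 cm².
4.06200 × 10^9 + 5.70900 × 10^8 ≈ 4.633 × 10^9 cm².

4.633 × 10^9 cm²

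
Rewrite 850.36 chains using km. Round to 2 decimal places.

17.11 kilometers

1 chain = 0.0201168 km.
Then 850.36 × 0.0201168 ≈ 17.11 km.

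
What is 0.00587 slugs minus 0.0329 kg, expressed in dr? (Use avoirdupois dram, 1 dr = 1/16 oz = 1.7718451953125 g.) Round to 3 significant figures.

0.00587 slug = 48.3486 dr and 0.0329 kg = 18.5682 dr.
48.3486 − 18.5682 ≈ 29.8 dr.

29.8 dr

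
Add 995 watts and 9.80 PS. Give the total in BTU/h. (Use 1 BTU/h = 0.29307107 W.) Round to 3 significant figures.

28000 BTU per hour

995 W = 3395.08 BTU/h and 9.80 PS = 24594.3 BTU/h.
3395.08 + 24594.3 ≈ 28000 BTU/h.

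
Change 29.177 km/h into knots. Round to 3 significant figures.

1 kilometer per hour = 0.539957 kn.
Then 29.177 × 0.539957 ≈ 15.8 kn.

15.8 kn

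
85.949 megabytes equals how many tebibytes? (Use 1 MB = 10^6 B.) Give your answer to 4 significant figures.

1 megabyte = 9.09495 × 10^-7 tebibytes.
85.949 × 9.09495 × 10^-7 ≈ 7.817 × 10^-5 TiB.

7.817 × 10^-5 TiB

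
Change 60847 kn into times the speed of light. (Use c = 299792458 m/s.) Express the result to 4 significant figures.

1 knot = 1.71600e-9 times the speed of light.
So 60847 × 1.71600e-9 ≈ 0.0001044 c.

0.0001044 c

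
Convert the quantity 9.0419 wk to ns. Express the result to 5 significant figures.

5.4685 × 10^15 ns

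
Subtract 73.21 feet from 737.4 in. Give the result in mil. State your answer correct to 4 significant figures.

737.4 in = 737400 mil and 73.21 ft = 878520 mil.
737400 − 878520 ≈ -141100 mil.

-141100 mil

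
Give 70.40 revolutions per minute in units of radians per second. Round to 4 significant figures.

7.372 rad/s

1 rpm = 0.104720 rad/s.
Then 70.40 × 0.104720 ≈ 7.372 rad/s.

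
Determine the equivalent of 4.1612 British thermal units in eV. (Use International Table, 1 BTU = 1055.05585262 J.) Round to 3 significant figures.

2.74e+22 eV

1 BTU = 6.58514e+21 eV.
Thus 4.1612 × 6.58514e+21 ≈ 2.74e+22 eV.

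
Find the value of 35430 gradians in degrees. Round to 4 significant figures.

1 grad = 0.900000 degrees.
Then 35430 × 0.900000 ≈ 31890 °.

31890 °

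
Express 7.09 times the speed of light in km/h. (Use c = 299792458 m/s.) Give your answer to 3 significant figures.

7.65 × 10^9 km/h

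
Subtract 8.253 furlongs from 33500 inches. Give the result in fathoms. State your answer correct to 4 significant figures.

-442.6 fathoms

33500 in = 465.278 fathom and 8.253 furlong = 907.830 fathom.
465.278 − 907.830 ≈ -442.6 fathom.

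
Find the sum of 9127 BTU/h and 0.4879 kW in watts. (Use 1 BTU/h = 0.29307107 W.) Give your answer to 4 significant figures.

9127 BTU/h = 2674.86 W and 0.4879 kW = 487.900 W.
2674.86 + 487.900 ≈ 3163 W.

3163 W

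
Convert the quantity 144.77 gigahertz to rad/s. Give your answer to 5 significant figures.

9.0962e+11 radians per second

1 GHz = 6.28319e+9 rad/s.
So 144.77 × 6.28319e+9 ≈ 9.0962e+11 rad/s.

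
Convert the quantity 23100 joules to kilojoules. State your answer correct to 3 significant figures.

23.1 kJ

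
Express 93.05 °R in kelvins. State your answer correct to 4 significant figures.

51.69 K

°R = K × 9/5.
Applying the formula gives 51.69 K.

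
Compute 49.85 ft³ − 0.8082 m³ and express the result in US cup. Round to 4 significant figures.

2550 US cups

49.85 ft³ = 5966.46 US cup and 0.8082 m³ = 3416.06 US cup.
5966.46 − 3416.06 ≈ 2550 US cup.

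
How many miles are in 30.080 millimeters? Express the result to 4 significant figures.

1.869e-5 mi

1 millimeter = 6.21371e-7 miles.
Then 30.080 × 6.21371e-7 ≈ 1.869e-5 mi.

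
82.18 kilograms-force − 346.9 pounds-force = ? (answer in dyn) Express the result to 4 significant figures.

82.18 kgf = 8.05910e+7 dyn and 346.9 lbf = 1.54309e+8 dyn.
8.05910e+7 − 1.54309e+8 ≈ -7.372e+7 dyn.

-7.372e+7 dyn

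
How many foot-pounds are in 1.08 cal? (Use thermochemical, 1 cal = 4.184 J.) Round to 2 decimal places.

3.33 foot-pounds

1 calorie = 3.08596 ft·lbf.
So 1.08 × 3.08596 ≈ 3.33 ft·lbf.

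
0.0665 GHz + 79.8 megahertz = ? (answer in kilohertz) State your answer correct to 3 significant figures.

0.0665 GHz = 66500.0 kHz and 79.8 MHz = 79800.0 kHz.
66500.0 + 79800.0 ≈ 146000 kHz.

146000 kHz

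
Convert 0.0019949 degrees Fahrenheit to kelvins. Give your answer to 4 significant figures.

255.4 K

K = (°F + 459.67) × 5/9.
Applying the formula gives 255.4 K.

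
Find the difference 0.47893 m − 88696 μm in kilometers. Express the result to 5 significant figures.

0.00039023 kilometers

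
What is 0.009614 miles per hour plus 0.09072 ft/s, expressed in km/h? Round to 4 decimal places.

0.009614 mph = 0.0154722 km/h and 0.09072 ft/s = 0.0995452 km/h.
0.0154722 + 0.0995452 ≈ 0.1150 km/h.

0.1150 km/h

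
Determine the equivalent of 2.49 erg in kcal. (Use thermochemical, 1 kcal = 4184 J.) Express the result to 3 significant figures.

1 erg = 2.39006 × 10^-11 kcal.
Then 2.49 × 2.39006 × 10^-11 ≈ 5.95 × 10^-11 kcal.

5.95 × 10^-11 kcal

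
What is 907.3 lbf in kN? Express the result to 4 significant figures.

1 lbf = 0.00444822 kilonewtons.
So 907.3 × 0.00444822 ≈ 4.036 kN.

4.036 kN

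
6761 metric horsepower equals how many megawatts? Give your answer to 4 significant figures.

4.973 MW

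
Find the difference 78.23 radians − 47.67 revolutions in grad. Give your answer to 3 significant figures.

78.23 rad = 4980.28 grad and 47.67 rev = 19068.0 grad.
4980.28 − 19068.0 ≈ -14100 grad.

-14100 gradians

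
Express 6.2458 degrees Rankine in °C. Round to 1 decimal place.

°R = (°C + 273.15) × 9/5.
Applying the formula gives -269.7 °C.

-269.7 °C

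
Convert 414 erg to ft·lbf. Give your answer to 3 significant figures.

3.05 × 10^-5 ft·lbf

1 erg = 7.37562 × 10^-8 ft·lbf.
414 × 7.37562 × 10^-8 ≈ 3.05 × 10^-5 ft·lbf.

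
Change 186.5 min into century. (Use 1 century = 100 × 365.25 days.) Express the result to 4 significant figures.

3.546e-6 century

1 min = 1.90129e-8 century.
Then 186.5 × 1.90129e-8 ≈ 3.546e-6 century.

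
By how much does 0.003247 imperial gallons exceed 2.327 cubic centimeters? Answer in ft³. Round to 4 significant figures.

0.003247 imp gal = 0.000521285 ft³ and 2.327 cm³ = 8.21772e-5 ft³.
0.000521285 − 8.21772e-5 ≈ 0.0004391 ft³.

0.0004391 ft³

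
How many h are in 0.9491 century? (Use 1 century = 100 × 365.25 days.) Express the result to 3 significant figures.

832000 hours

1 century = 876600 hours.
So 0.9491 × 876600 ≈ 832000 h.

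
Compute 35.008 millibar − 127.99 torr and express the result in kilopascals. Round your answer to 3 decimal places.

-13.563 kilopascals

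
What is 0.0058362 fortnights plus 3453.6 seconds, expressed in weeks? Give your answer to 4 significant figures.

0.01738 wk

0.0058362 fortnight = 0.0116724 wk and 3453.6 s = 0.00571032 wk.
0.0116724 + 0.00571032 ≈ 0.01738 wk.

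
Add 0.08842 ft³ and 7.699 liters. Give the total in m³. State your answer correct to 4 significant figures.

0.01020 m³

0.08842 ft³ = 0.00250378 m³ and 7.699 L = 0.00769900 m³.
0.00250378 + 0.00769900 ≈ 0.01020 m³.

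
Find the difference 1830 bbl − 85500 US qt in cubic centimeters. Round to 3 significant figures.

2.10 × 10^8 cubic centimeters

1830 bbl = 2.90947 × 10^8 cm³ and 85500 US qt = 8.09132 × 10^7 cm³.
2.90947 × 10^8 − 8.09132 × 10^7 ≈ 2.10 × 10^8 cm³.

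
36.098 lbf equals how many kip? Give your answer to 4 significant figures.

1 lbf = 0.00100000 kips.
So 36.098 × 0.00100000 ≈ 0.03610 kip.

0.03610 kips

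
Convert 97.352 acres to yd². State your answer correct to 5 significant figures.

1 acre = 4840.00 square yards.
97.352 × 4840.00 ≈ 471180 yd².

471180 yd²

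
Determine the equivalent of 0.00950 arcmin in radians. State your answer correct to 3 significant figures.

1 arcmin = 0.000290888 rad.
Thus 0.00950 × 0.000290888 ≈ 2.76e-6 rad.

2.76e-6 radians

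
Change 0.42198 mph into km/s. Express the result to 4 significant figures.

0.0001886 kilometers per second

1 mph = 0.000447040 kilometers per second.
Then 0.42198 × 0.000447040 ≈ 0.0001886 km/s.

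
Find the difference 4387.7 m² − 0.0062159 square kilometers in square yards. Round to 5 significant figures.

-2186.5 yd²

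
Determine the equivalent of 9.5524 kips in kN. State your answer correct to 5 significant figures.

1 kip = 4.44822 kN.
9.5524 × 4.44822 ≈ 42.491 kN.

42.491 kN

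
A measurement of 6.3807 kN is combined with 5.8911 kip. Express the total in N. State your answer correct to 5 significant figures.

32586 N

6.3807 kN = 6380.70 N and 5.8911 kip = 26204.9 N.
6380.70 + 26204.9 ≈ 32586 N.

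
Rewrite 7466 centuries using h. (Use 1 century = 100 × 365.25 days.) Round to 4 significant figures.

1 century = 876600 h.
7466 × 876600 ≈ 6.545 × 10^9 h.

6.545 × 10^9 h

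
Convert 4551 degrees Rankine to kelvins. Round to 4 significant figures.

2528 kelvins

°R = K × 9/5.
Applying the formula gives 2528 K.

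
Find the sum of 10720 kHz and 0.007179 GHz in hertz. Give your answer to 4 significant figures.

10720 kHz = 1.07200e+7 Hz and 0.007179 GHz = 7.17900e+6 Hz.
1.07200e+7 + 7.17900e+6 ≈ 1.790e+7 Hz.

1.790e+7 Hz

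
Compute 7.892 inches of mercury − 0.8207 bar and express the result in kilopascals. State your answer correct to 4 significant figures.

-55.34 kilopascals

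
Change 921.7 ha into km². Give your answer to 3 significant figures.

9.22 km²

1 ha = 0.0100000 square kilometers.
921.7 × 0.0100000 ≈ 9.22 km².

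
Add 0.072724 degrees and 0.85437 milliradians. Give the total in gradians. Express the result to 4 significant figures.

0.1352 gradians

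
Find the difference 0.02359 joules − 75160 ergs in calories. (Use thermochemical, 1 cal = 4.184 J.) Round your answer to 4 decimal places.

0.0038 calories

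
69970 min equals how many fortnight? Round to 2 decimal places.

3.47 fortnight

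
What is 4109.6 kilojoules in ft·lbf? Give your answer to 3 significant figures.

1 kJ = 737.562 ft·lbf.
4109.6 × 737.562 ≈ 3.03 × 10^6 ft·lbf.

3.03 × 10^6 foot-pounds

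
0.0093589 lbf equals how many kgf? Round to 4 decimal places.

0.0042 kgf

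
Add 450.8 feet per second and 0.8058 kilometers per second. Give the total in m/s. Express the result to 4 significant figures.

450.8 ft/s = 137.404 m/s and 0.8058 km/s = 805.800 m/s.
137.404 + 805.800 ≈ 943.2 m/s.

943.2 m/s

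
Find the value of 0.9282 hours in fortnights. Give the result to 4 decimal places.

1 hour = 0.00297619 fortnights.
0.9282 × 0.00297619 ≈ 0.0028 fortnight.

0.0028 fortnight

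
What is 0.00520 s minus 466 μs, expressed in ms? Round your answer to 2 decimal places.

4.73 ms

0.00520 s = 5.20000 ms and 466 μs = 0.466000 ms.
5.20000 − 0.466000 ≈ 4.73 ms.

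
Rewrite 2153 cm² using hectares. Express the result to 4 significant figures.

1 square centimeter = 1.00000e-8 ha.
Then 2153 × 1.00000e-8 ≈ 2.153e-5 ha.

2.153e-5 ha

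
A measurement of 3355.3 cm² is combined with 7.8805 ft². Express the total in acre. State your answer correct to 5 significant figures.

0.00026382 acre

3355.3 cm² = 8.29113 × 10^-5 acre and 7.8805 ft² = 0.000180911 acre.
8.29113 × 10^-5 + 0.000180911 ≈ 0.00026382 acre.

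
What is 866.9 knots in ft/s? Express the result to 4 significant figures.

1463 feet per second

1 knot = 1.68781 ft/s.
Then 866.9 × 1.68781 ≈ 1463 ft/s.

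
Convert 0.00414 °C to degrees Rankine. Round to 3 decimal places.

°R = (°C + 273.15) × 9/5.
Applying the formula gives 491.677 °R.

491.677 °R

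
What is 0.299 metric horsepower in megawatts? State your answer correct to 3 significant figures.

0.000220 megawatts

1 metric horsepower = 0.000735499 megawatts.
Thus 0.299 × 0.000735499 ≈ 0.000220 MW.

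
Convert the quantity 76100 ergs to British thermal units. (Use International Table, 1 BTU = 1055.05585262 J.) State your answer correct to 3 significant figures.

1 erg = 9.47817e-11 British thermal units.
76100 × 9.47817e-11 ≈ 7.21e-6 BTU.

7.21e-6 BTU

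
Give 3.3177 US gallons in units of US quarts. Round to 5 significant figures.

13.271 US quarts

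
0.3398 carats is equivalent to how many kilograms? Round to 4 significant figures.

1 ct = 0.000200000 kg.
Then 0.3398 × 0.000200000 ≈ 6.796e-5 kg.

6.796e-5 kg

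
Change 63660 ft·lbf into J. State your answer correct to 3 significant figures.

86300 joules

1 ft·lbf = 1.35582 J.
So 63660 × 1.35582 ≈ 86300 J.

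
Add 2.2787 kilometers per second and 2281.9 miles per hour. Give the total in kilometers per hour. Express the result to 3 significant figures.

2.2787 km/s = 8203.32 km/h and 2281.9 mph = 3672.36 km/h.
8203.32 + 3672.36 ≈ 11900 km/h.

11900 kilometers per hour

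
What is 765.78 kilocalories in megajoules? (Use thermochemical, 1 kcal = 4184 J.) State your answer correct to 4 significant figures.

1 kcal = 0.00418400 megajoules.
765.78 × 0.00418400 ≈ 3.204 MJ.

3.204 megajoules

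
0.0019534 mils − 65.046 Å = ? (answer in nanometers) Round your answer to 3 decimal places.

0.0019534 mil = 49.6164 nm and 65.046 Å = 6.50460 nm.
49.6164 − 6.50460 ≈ 43.112 nm.

43.112 nanometers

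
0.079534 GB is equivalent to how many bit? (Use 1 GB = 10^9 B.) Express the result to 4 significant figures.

6.363e+8 bits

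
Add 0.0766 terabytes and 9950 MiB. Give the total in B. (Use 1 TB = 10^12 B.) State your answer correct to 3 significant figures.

0.0766 TB = 7.66000e+10 B and 9950 MiB = 1.04333e+10 B.
7.66000e+10 + 1.04333e+10 ≈ 8.70e+10 B.

8.70e+10 bytes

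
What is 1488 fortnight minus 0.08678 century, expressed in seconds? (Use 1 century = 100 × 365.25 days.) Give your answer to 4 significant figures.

1.526e+9 seconds

1488 fortnight = 1.79988e+9 s and 0.08678 century = 2.73857e+8 s.
1.79988e+9 − 2.73857e+8 ≈ 1.526e+9 s.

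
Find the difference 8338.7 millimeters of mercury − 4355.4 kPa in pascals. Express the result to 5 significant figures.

8338.7 mmHg = 1.11174 × 10^6 Pa and 4355.4 kPa = 4.35540 × 10^6 Pa.
1.11174 × 10^6 − 4.35540 × 10^6 ≈ -3.2437 × 10^6 Pa.

-3.2437 × 10^6 Pa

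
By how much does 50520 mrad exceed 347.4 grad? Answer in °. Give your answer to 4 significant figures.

50520 mrad = 2894.58 ° and 347.4 grad = 312.660 °.
2894.58 − 312.660 ≈ 2582 °.

2582 °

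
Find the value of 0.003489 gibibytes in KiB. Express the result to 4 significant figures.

1 GiB = 1.04858 × 10^6 kibibytes.
0.003489 × 1.04858 × 10^6 ≈ 3658 KiB.

3658 kibibytes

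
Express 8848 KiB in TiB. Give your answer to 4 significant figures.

1 KiB = 9.31323 × 10^-10 tebibytes.
So 8848 × 9.31323 × 10^-10 ≈ 8.240 × 10^-6 TiB.

8.240 × 10^-6 tebibytes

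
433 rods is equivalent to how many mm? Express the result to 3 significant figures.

2.18 × 10^6 mm

1 rod = 5029.20 millimeters.
433 × 5029.20 ≈ 2.18 × 10^6 mm.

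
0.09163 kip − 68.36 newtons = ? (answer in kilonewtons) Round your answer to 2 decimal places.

0.09163 kip = 0.407591 kN and 68.36 N = 0.0683600 kN.
0.407591 − 0.0683600 ≈ 0.34 kN.

0.34 kN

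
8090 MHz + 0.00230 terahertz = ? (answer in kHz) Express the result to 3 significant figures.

8090 MHz = 8.09000e+6 kHz and 0.00230 THz = 2.30000e+6 kHz.
8.09000e+6 + 2.30000e+6 ≈ 1.04e+7 kHz.

1.04e+7 kilohertz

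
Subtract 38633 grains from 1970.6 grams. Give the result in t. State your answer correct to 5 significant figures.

-0.00053278 t

1970.6 g = 0.00197060 t and 38633 gr = 0.00250338 t.
0.00197060 − 0.00250338 ≈ -0.00053278 t.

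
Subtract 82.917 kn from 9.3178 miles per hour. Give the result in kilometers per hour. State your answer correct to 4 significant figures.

-138.6 kilometers per hour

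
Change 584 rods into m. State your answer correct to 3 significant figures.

1 rod = 5.02920 m.
Then 584 × 5.02920 ≈ 2940 m.

2940 m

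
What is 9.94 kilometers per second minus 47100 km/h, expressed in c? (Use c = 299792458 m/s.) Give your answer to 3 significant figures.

-1.05e-5 times the speed of light

9.94 km/s = 3.31563e-5 c and 47100 km/h = 4.36413e-5 c.
3.31563e-5 − 4.36413e-5 ≈ -1.05e-5 c.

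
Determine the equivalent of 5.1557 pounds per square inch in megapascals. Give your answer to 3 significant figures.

1 psi = 0.00689476 megapascals.
5.1557 × 0.00689476 ≈ 0.0355 MPa.

0.0355 MPa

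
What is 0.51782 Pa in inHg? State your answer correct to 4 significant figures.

0.0001529 inches of mercury

1 pascal = 0.000295300 inHg.
Thus 0.51782 × 0.000295300 ≈ 0.0001529 inHg.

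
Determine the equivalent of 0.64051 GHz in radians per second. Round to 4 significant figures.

4.024 × 10^9 radians per second

1 GHz = 6.28319 × 10^9 rad/s.
Thus 0.64051 × 6.28319 × 10^9 ≈ 4.024 × 10^9 rad/s.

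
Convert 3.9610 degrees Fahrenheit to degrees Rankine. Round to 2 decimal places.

463.63 degrees Rankine

°R = °F + 459.67.
Applying the formula gives 463.63 °R.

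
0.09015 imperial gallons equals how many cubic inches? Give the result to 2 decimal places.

1 imperial gallon = 277.419 cubic inches.
So 0.09015 × 277.419 ≈ 25.01 in³.

25.01 in³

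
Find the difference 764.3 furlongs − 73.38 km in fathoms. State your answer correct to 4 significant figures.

764.3 furlong = 84073.0 fathom and 73.38 km = 40124.7 fathom.
84073.0 − 40124.7 ≈ 43950 fathom.

43950 fathom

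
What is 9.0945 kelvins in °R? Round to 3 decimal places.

16.370 °R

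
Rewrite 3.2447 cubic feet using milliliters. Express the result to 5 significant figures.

1 cubic foot = 28316.8 milliliters.
3.2447 × 28316.8 ≈ 91880 mL.

91880 mL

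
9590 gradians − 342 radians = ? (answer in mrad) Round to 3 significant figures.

-191000 milliradians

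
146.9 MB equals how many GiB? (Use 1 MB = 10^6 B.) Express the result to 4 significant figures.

1 megabyte = 0.000931323 GiB.
So 146.9 × 0.000931323 ≈ 0.1368 GiB.

0.1368 gibibytes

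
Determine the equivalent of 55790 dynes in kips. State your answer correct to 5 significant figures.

0.00012542 kips

1 dyn = 2.24809 × 10^-9 kip.
So 55790 × 2.24809 × 10^-9 ≈ 0.00012542 kip.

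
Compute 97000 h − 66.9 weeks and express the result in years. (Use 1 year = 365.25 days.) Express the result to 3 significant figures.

9.78 years

97000 h = 11.0655 yr and 66.9 wk = 1.28214 yr.
11.0655 − 1.28214 ≈ 9.78 yr.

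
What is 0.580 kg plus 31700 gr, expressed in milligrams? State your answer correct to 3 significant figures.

2.63 × 10^6 mg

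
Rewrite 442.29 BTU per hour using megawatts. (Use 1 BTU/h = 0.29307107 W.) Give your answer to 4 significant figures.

0.0001296 megawatts

1 BTU per hour = 2.93071e-7 megawatts.
442.29 × 2.93071e-7 ≈ 0.0001296 MW.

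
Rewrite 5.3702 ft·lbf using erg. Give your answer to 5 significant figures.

7.2810e+7 erg

1 foot-pound = 1.35582e+7 erg.
Thus 5.3702 × 1.35582e+7 ≈ 7.2810e+7 erg.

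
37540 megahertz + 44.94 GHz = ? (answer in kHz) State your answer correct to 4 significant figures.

37540 MHz = 3.75400e+7 kHz and 44.94 GHz = 4.49400e+7 kHz.
3.75400e+7 + 4.49400e+7 ≈ 8.248e+7 kHz.

8.248e+7 kilohertz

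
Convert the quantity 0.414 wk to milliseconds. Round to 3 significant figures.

2.50e+8 ms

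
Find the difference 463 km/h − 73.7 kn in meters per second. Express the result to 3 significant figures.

90.7 m/s

463 km/h = 128.611 m/s and 73.7 kn = 37.9146 m/s.
128.611 − 37.9146 ≈ 90.7 m/s.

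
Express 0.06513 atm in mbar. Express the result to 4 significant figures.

65.99 mbar

1 atm = 1013.25 millibar.
Thus 0.06513 × 1013.25 ≈ 65.99 mbar.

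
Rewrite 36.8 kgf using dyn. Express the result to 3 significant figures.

1 kilogram-force = 980665 dyn.
So 36.8 × 980665 ≈ 3.61 × 10^7 dyn.

3.61 × 10^7 dynes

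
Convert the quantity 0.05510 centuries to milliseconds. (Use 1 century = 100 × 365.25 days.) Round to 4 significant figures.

1 century = 3.15576 × 10^12 milliseconds.
So 0.05510 × 3.15576 × 10^12 ≈ 1.739 × 10^11 ms.

1.739 × 10^11 ms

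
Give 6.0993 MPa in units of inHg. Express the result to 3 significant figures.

1800 inHg

1 MPa = 295.300 inHg.
So 6.0993 × 295.300 ≈ 1800 inHg.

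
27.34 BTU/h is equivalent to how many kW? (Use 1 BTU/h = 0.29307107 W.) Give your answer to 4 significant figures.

1 BTU/h = 0.000293071 kW.
27.34 × 0.000293071 ≈ 0.008013 kW.

0.008013 kilowatts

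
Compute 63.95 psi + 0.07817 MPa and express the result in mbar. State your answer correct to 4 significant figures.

63.95 psi = 4409.20 mbar and 0.07817 MPa = 781.700 mbar.
4409.20 + 781.700 ≈ 5191 mbar.

5191 mbar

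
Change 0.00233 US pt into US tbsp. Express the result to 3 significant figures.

0.0746 US tablespoons

1 US pint = 32.0000 US tbsp.
0.00233 × 32.0000 ≈ 0.0746 US tbsp.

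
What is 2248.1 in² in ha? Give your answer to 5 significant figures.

0.00014504 hectares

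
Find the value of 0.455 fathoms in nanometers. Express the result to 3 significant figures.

1 fathom = 1.82880 × 10^9 nm.
Thus 0.455 × 1.82880 × 10^9 ≈ 8.32 × 10^8 nm.

8.32 × 10^8 nm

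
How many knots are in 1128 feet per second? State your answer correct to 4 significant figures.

668.3 kn

1 foot per second = 0.592484 knots.
Thus 1128 × 0.592484 ≈ 668.3 kn.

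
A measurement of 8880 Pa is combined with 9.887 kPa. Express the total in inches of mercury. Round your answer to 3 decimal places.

5.542 inHg

8880 Pa = 2.62226 inHg and 9.887 kPa = 2.91963 inHg.
2.62226 + 2.91963 ≈ 5.542 inHg.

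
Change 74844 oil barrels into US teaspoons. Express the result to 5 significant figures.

2.4142e+9 US tsp

1 oil barrel = 32256.0 US tsp.
Thus 74844 × 32256.0 ≈ 2.4142e+9 US tsp.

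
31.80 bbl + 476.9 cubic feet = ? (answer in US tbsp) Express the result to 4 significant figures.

31.80 bbl = 341914 US tbsp and 476.9 ft³ = 913270 US tbsp.
341914 + 913270 ≈ 1.255 × 10^6 US tbsp.

1.255 × 10^6 US tablespoons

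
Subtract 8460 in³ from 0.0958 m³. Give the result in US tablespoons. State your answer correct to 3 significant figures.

-2900 US tablespoons

0.0958 m³ = 6478.77 US tbsp and 8460 in³ = 9375.58 US tbsp.
6478.77 − 9375.58 ≈ -2900 US tbsp.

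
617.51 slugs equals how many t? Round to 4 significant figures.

9.012 metric tons

1 slug = 0.0145939 t.
Thus 617.51 × 0.0145939 ≈ 9.012 t.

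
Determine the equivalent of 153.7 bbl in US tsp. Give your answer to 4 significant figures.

1 bbl = 32256.0 US teaspoons.
153.7 × 32256.0 ≈ 4.958 × 10^6 US tsp.

4.958 × 10^6 US tsp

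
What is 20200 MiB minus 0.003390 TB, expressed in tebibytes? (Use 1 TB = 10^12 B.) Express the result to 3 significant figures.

20200 MiB = 0.0192642 TiB and 0.003390 TB = 0.00308319 TiB.
0.0192642 − 0.00308319 ≈ 0.0162 TiB.

0.0162 tebibytes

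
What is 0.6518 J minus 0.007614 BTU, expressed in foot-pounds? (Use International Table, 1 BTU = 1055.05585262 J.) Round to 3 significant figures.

-5.44 foot-pounds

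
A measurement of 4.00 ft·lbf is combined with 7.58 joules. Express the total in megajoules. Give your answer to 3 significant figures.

4.00 ft·lbf = 5.42327 × 10^-6 MJ and 7.58 J = 7.58000 × 10^-6 MJ.
5.42327 × 10^-6 + 7.58000 × 10^-6 ≈ 1.30 × 10^-5 MJ.

1.30 × 10^-5 megajoules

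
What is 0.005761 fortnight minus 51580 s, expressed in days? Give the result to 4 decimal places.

-0.5163 d

0.005761 fortnight = 0.0806540 d and 51580 s = 0.596991 d.
0.0806540 − 0.596991 ≈ -0.5163 d.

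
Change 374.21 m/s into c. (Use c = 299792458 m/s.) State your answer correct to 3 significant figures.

1 m/s = 3.33564e-9 c.
Then 374.21 × 3.33564e-9 ≈ 1.25e-6 c.

1.25e-6 c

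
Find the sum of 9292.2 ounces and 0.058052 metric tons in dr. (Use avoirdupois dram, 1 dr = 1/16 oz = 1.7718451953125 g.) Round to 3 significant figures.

9292.2 oz = 148675 dr and 0.058052 t = 32763.6 dr.
148675 + 32763.6 ≈ 181000 dr.

181000 drams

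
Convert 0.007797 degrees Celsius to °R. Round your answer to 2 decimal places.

491.68 °R

°R = (°C + 273.15) × 9/5.
Applying the formula gives 491.68 °R.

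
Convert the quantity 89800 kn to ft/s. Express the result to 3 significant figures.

152000 ft/s

1 knot = 1.68781 ft/s.
So 89800 × 1.68781 ≈ 152000 ft/s.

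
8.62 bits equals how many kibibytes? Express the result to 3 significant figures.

1 bit = 0.000122070 kibibytes.
So 8.62 × 0.000122070 ≈ 0.00105 KiB.

0.00105 KiB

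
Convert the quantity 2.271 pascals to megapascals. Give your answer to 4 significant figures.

2.271e-6 MPa

1 pascal = 1.00000e-6 megapascals.
Then 2.271 × 1.00000e-6 ≈ 2.271e-6 MPa.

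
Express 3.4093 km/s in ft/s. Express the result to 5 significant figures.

1 kilometer per second = 3280.84 ft/s.
Then 3.4093 × 3280.84 ≈ 11185 ft/s.

11185 ft/s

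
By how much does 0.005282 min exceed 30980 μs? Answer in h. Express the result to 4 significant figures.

7.943e-5 h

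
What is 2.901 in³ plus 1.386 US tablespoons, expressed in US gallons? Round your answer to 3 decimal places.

0.018 US gal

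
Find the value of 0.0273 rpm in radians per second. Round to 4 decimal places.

1 revolution per minute = 0.104720 rad/s.
Thus 0.0273 × 0.104720 ≈ 0.0029 rad/s.

0.0029 radians per second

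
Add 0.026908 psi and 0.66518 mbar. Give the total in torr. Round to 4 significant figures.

1.890 torr

0.026908 psi = 1.39155 torr and 0.66518 mbar = 0.498926 torr.
1.39155 + 0.498926 ≈ 1.890 torr.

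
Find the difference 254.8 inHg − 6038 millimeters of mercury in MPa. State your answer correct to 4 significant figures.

254.8 inHg = 0.862852 MPa and 6038 mmHg = 0.805001 MPa.
0.862852 − 0.805001 ≈ 0.05785 MPa.

0.05785 MPa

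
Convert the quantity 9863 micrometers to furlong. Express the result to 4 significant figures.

4.903e-5 furlong

1 micrometer = 4.97097e-9 furlongs.
9863 × 4.97097e-9 ≈ 4.903e-5 furlong.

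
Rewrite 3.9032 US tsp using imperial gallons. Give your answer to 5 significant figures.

0.0042319 imp gal

1 US teaspoon = 0.00108421 imperial gallons.
So 3.9032 × 0.00108421 ≈ 0.0042319 imp gal.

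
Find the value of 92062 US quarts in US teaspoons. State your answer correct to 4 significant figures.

1 US qt = 192.000 US teaspoons.
92062 × 192.000 ≈ 1.768 × 10^7 US tsp.

1.768 × 10^7 US teaspoons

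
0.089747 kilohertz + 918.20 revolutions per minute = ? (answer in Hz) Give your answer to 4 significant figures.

105.1 hertz

0.089747 kHz = 89.7470 Hz and 918.20 rpm = 15.3033 Hz.
89.7470 + 15.3033 ≈ 105.1 Hz.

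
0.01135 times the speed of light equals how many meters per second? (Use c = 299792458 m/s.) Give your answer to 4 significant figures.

3.403e+6 m/s

1 c = 2.99792e+8 m/s.
Thus 0.01135 × 2.99792e+8 ≈ 3.403e+6 m/s.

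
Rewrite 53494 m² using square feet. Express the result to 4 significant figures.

575800 ft²

1 square meter = 10.7639 square feet.
53494 × 10.7639 ≈ 575800 ft².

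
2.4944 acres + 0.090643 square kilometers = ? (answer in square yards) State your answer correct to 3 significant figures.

120000 square yards

2.4944 acre = 12072.9 yd² and 0.090643 km² = 108408 yd².
12072.9 + 108408 ≈ 120000 yd².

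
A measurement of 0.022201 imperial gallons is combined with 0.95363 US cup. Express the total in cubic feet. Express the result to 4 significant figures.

0.01153 ft³

0.022201 imp gal = 0.00356423 ft³ and 0.95363 US cup = 0.00796761 ft³.
0.00356423 + 0.00796761 ≈ 0.01153 ft³.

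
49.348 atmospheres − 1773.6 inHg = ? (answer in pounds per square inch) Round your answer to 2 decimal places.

-145.90 psi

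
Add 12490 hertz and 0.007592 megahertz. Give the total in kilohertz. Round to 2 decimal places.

20.08 kilohertz

12490 Hz = 12.4900 kHz and 0.007592 MHz = 7.59200 kHz.
12.4900 + 7.59200 ≈ 20.08 kHz.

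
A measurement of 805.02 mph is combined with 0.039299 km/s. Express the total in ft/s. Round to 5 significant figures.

805.02 mph = 1180.70 ft/s and 0.039299 km/s = 128.934 ft/s.
1180.70 + 128.934 ≈ 1309.6 ft/s.

1309.6 ft/s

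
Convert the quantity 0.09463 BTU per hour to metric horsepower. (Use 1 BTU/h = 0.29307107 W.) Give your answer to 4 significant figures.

1 BTU per hour = 0.000398466 PS.
Thus 0.09463 × 0.000398466 ≈ 3.771e-5 PS.

3.771e-5 metric horsepower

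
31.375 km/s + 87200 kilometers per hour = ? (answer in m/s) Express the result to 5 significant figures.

55597 meters per second

31.375 km/s = 31375.0 m/s and 87200 km/h = 24222.2 m/s.
31375.0 + 24222.2 ≈ 55597 m/s.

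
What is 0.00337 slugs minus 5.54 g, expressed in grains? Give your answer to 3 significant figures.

673 grains

0.00337 slug = 758.986 gr and 5.54 g = 85.4953 gr.
758.986 − 85.4953 ≈ 673 gr.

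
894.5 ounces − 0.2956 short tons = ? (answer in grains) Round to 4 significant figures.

-3.747e+6 gr

894.5 oz = 391344 gr and 0.2956 short ton = 4.13840e+6 gr.
391344 − 4.13840e+6 ≈ -3.747e+6 gr.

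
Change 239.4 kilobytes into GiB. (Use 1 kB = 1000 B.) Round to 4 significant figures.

1 kilobyte = 9.31323 × 10^-7 gibibytes.
Thus 239.4 × 9.31323 × 10^-7 ≈ 0.0002230 GiB.

0.0002230 GiB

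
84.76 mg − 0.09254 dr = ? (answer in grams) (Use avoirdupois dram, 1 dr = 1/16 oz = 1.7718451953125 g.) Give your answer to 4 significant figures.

84.76 mg = 0.0847600 g and 0.09254 dr = 0.163967 g.
0.0847600 − 0.163967 ≈ -0.07921 g.

-0.07921 g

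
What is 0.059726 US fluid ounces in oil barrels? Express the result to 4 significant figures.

1 US fluid ounce = 0.000186012 oil barrels.
So 0.059726 × 0.000186012 ≈ 1.111e-5 bbl.

1.111e-5 bbl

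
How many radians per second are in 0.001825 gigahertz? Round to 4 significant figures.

1.147 × 10^7 rad/s

1 gigahertz = 6.28319 × 10^9 rad/s.
0.001825 × 6.28319 × 10^9 ≈ 1.147 × 10^7 rad/s.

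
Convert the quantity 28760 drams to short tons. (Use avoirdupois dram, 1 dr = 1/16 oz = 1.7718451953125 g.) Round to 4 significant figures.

1 dr = 1.953125e-6 short tons.
Thus 28760 × 1.953125e-6 ≈ 0.05617 short ton.

0.05617 short ton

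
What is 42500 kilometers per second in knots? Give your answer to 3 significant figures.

8.26e+7 kn

1 kilometer per second = 1943.84 knots.
Then 42500 × 1943.84 ≈ 8.26e+7 kn.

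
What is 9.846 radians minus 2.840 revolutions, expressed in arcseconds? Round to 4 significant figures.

9.846 rad = 2.03088e+6 arcsec and 2.840 rev = 3.68064e+6 arcsec.
2.03088e+6 − 3.68064e+6 ≈ -1.650e+6 arcsec.

-1.650e+6 arcseconds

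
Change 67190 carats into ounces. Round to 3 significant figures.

1 ct = 0.00705479 oz.
So 67190 × 0.00705479 ≈ 474 oz.

474 oz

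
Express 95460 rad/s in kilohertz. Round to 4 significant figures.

15.19 kilohertz

1 radian per second = 0.000159155 kHz.
So 95460 × 0.000159155 ≈ 15.19 kHz.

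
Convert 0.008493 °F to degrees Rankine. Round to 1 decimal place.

459.7 °R

°R = °F + 459.67.
Applying the formula gives 459.7 °R.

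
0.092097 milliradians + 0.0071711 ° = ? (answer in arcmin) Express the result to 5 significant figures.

0.092097 mrad = 0.316606 arcmin and 0.0071711 ° = 0.430266 arcmin.
0.316606 + 0.430266 ≈ 0.74687 arcmin.

0.74687 arcminutes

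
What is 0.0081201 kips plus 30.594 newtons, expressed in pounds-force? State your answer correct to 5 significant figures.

14.998 pounds-force

0.0081201 kip = 8.12010 lbf and 30.594 N = 6.87780 lbf.
8.12010 + 6.87780 ≈ 14.998 lbf.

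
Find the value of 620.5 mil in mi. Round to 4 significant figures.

9.793 × 10^-6 miles

1 mil = 1.57828 × 10^-8 mi.
620.5 × 1.57828 × 10^-8 ≈ 9.793 × 10^-6 mi.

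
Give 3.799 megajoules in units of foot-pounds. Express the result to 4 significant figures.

2.802 × 10^6 foot-pounds

1 megajoule = 737562 foot-pounds.
Then 3.799 × 737562 ≈ 2.802 × 10^6 ft·lbf.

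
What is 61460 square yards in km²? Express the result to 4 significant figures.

0.05139 km²

1 square yard = 8.36127e-7 km².
61460 × 8.36127e-7 ≈ 0.05139 km².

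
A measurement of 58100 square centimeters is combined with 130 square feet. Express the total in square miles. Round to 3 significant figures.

6.91 × 10^-6 square miles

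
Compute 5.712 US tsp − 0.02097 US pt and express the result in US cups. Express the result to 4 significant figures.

0.07706 US cup

5.712 US tsp = 0.119000 US cup and 0.02097 US pt = 0.0419400 US cup.
0.119000 − 0.0419400 ≈ 0.07706 US cup.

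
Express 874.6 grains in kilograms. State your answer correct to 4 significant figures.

0.05667 kg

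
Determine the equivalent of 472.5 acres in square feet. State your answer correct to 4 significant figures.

1 acre = 43560.0 square feet.
So 472.5 × 43560.0 ≈ 2.058 × 10^7 ft².

2.058 × 10^7 square feet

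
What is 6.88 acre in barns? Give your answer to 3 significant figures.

1 acre = 4.04686 × 10^31 barns.
6.88 × 4.04686 × 10^31 ≈ 2.78 × 10^32 barn.

2.78 × 10^32 barn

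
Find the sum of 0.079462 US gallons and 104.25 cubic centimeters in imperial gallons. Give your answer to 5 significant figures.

0.089098 imperial gallons

0.079462 US gal = 0.0661660 imp gal and 104.25 cm³ = 0.0229318 imp gal.
0.0661660 + 0.0229318 ≈ 0.089098 imp gal.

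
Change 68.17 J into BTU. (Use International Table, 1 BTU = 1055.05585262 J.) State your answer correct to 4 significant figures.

0.06461 British thermal units

1 J = 0.000947817 BTU.
Then 68.17 × 0.000947817 ≈ 0.06461 BTU.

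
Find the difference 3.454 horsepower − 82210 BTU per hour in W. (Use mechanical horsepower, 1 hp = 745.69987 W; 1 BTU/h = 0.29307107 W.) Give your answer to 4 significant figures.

-21520 W

3.454 hp = 2575.65 W and 82210 BTU/h = 24093.4 W.
2575.65 − 24093.4 ≈ -21520 W.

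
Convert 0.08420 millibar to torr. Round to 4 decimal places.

1 millibar = 0.750062 torr.
So 0.08420 × 0.750062 ≈ 0.0632 torr.

0.0632 torr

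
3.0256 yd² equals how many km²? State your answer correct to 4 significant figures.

1 yd² = 8.36127e-7 km².
3.0256 × 8.36127e-7 ≈ 2.530e-6 km².

2.530e-6 km²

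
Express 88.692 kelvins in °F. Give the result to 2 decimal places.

K = (°F + 459.67) × 5/9.
Applying the formula gives -300.02 °F.

-300.02 °F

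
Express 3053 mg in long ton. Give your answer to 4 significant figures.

3.005e-6 long tons

1 mg = 9.84207e-10 long ton.
So 3053 × 9.84207e-10 ≈ 3.005e-6 long ton.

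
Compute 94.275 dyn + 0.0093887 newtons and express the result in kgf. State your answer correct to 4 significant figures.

0.001054 kgf

94.275 dyn = 9.61337e-5 kgf and 0.0093887 N = 0.000957381 kgf.
9.61337e-5 + 0.000957381 ≈ 0.001054 kgf.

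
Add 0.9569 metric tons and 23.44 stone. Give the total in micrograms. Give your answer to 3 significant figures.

1.11e+12 μg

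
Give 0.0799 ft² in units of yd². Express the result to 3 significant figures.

1 square foot = 0.111111 square yards.
0.0799 × 0.111111 ≈ 0.00888 yd².

0.00888 square yards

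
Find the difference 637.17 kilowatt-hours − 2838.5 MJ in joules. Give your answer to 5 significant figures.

637.17 kWh = 2.29381e+9 J and 2838.5 MJ = 2.83850e+9 J.
2.29381e+9 − 2.83850e+9 ≈ -5.4469e+8 J.

-5.4469e+8 J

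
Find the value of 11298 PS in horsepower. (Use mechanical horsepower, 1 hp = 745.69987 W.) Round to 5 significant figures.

1 PS = 0.986320 hp.
So 11298 × 0.986320 ≈ 11143 hp.

11143 horsepower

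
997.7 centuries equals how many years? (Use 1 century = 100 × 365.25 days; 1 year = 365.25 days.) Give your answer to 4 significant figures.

99770 yr

1 century = 100.000 yr.
997.7 × 100.000 ≈ 99770 yr.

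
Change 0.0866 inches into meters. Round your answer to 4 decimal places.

0.0022 m

1 inch = 0.0254000 meters.
So 0.0866 × 0.0254000 ≈ 0.0022 m.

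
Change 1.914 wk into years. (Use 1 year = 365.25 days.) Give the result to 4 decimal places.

1 wk = 0.0191650 years.
1.914 × 0.0191650 ≈ 0.0367 yr.

0.0367 yr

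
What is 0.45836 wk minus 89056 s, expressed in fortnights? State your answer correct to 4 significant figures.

0.1556 fortnight

0.45836 wk = 0.229180 fortnight and 89056 s = 0.0736243 fortnight.
0.229180 − 0.0736243 ≈ 0.1556 fortnight.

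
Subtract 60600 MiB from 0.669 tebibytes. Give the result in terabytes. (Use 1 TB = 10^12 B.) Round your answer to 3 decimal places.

0.672 TB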